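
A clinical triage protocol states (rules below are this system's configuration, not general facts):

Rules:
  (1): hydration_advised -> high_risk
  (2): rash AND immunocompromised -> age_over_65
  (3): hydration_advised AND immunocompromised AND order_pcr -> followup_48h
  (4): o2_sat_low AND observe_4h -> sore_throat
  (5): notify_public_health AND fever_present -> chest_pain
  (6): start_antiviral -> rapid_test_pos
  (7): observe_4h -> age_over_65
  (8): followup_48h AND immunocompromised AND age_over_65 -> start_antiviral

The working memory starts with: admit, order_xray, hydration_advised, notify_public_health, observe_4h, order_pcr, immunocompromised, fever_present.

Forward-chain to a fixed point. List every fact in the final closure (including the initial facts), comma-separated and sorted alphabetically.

Round 1 — (1), (3), (5), (7), derive high_risk, followup_48h, chest_pain, age_over_65.
Round 2 — (8), derive start_antiviral.
Round 3 — (6), derive rapid_test_pos.

admit, age_over_65, chest_pain, fever_present, followup_48h, high_risk, hydration_advised, immunocompromised, notify_public_health, observe_4h, order_pcr, order_xray, rapid_test_pos, start_antiviral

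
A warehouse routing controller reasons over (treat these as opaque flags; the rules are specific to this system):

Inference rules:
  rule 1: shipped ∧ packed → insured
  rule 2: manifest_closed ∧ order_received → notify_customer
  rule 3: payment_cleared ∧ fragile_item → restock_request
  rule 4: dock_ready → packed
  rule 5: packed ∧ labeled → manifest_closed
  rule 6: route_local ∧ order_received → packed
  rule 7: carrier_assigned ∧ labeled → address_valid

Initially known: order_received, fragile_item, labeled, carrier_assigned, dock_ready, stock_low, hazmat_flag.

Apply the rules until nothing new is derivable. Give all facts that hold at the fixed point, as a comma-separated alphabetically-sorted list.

Round 1: rule 4 [dock_ready → packed]; rule 7 [carrier_assigned ∧ labeled → address_valid]. New: packed, address_valid.
Round 2: rule 5 [packed ∧ labeled → manifest_closed]. New: manifest_closed.
Round 3: rule 2 [manifest_closed ∧ order_received → notify_customer]. New: notify_customer.

address_valid, carrier_assigned, dock_ready, fragile_item, hazmat_flag, labeled, manifest_closed, notify_customer, order_received, packed, stock_low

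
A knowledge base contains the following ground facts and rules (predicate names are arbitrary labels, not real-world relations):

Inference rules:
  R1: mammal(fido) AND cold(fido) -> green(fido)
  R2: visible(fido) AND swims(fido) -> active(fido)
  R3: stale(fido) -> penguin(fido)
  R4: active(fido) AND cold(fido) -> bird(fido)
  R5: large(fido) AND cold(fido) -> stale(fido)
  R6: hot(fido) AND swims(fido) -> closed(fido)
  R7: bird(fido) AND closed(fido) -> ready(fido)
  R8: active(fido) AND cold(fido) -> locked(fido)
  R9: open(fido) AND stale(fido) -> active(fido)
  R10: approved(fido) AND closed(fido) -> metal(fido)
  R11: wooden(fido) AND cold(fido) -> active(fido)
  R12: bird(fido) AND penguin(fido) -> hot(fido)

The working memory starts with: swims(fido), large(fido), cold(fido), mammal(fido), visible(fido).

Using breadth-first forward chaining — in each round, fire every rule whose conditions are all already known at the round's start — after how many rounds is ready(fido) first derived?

5

Round 1 fires R1, R2, R5, giving green(fido), active(fido), stale(fido).
Round 2 fires R3, R4, R8, giving penguin(fido), bird(fido), locked(fido).
Round 3 fires R12, giving hot(fido).
Round 4 fires R6, giving closed(fido).
Round 5 fires R7, giving ready(fido).
ready(fido) first appears in round 5.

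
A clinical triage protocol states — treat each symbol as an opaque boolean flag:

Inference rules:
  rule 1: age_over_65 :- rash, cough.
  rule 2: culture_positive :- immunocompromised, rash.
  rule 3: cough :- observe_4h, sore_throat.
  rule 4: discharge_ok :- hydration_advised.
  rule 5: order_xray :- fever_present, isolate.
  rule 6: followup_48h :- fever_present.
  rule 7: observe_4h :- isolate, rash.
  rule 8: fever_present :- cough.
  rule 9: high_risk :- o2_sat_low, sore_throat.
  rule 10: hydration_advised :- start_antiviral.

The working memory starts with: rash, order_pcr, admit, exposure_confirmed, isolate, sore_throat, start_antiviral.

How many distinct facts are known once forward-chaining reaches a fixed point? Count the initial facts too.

15

Round 1: rule 7 [observe_4h :- isolate, rash.]; rule 10 [hydration_advised :- start_antiviral.]. Adds observe_4h, hydration_advised.
Round 2: rule 3 [cough :- observe_4h, sore_throat.]; rule 4 [discharge_ok :- hydration_advised.]. Adds cough, discharge_ok.
Round 3: rule 1 [age_over_65 :- rash, cough.]; rule 8 [fever_present :- cough.]. Adds age_over_65, fever_present.
Round 4: rule 5 [order_xray :- fever_present, isolate.]; rule 6 [followup_48h :- fever_present.]. Adds order_xray, followup_48h.
Closure: {admit, age_over_65, cough, discharge_ok, exposure_confirmed, fever_present, followup_48h, hydration_advised, isolate, observe_4h, order_pcr, order_xray, rash, sore_throat, start_antiviral} — 15 facts.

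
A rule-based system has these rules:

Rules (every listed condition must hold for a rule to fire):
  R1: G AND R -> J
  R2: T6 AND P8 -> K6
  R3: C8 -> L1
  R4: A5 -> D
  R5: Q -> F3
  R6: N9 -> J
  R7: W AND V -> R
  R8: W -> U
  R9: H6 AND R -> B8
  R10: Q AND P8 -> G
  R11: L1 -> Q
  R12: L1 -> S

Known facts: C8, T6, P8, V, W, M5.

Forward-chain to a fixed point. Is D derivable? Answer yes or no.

no

Round 1 — R2, R3, R7, R8, derive K6, L1, R, U.
Round 2 — R11, R12, derive Q, S.
Round 3 — R5, R10, derive F3, G.
Round 4 — R1, derive J.
Fixed point reached. D is concluded only by R4; R4 needs A5 (never derived).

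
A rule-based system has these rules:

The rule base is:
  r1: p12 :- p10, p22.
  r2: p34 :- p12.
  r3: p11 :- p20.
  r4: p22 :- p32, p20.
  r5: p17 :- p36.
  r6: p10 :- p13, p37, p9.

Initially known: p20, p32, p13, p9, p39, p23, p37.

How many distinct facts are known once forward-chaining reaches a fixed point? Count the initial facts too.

12

Round 1 fires r3, r4, r6, giving p11, p22, p10.
Round 2 fires r1, giving p12.
Round 3 fires r2, giving p34.
Closure: {p10, p11, p12, p13, p20, p22, p23, p32, p34, p37, p39, p9} — 12 facts.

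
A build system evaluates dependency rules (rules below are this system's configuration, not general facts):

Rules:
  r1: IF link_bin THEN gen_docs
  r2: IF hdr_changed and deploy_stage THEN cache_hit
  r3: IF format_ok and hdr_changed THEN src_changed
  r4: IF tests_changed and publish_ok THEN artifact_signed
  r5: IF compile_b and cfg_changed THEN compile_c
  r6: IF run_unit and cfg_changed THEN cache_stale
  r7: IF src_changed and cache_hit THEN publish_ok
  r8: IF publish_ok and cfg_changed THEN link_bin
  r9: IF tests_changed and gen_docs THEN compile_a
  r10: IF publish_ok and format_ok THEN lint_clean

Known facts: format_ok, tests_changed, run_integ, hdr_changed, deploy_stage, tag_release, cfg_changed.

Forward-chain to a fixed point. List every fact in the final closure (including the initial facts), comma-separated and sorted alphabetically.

[1] r2 [IF hdr_changed and deploy_stage THEN cache_hit]; r3 [IF format_ok and hdr_changed THEN src_changed]. ⇒ new: cache_hit, src_changed.
[2] r7 [IF src_changed and cache_hit THEN publish_ok]. ⇒ new: publish_ok.
[3] r4 [IF tests_changed and publish_ok THEN artifact_signed]; r8 [IF publish_ok and cfg_changed THEN link_bin]; r10 [IF publish_ok and format_ok THEN lint_clean]. ⇒ new: artifact_signed, link_bin, lint_clean.
[4] r1 [IF link_bin THEN gen_docs]. ⇒ new: gen_docs.
[5] r9 [IF tests_changed and gen_docs THEN compile_a]. ⇒ new: compile_a.

artifact_signed, cache_hit, cfg_changed, compile_a, deploy_stage, format_ok, gen_docs, hdr_changed, link_bin, lint_clean, publish_ok, run_integ, src_changed, tag_release, tests_changed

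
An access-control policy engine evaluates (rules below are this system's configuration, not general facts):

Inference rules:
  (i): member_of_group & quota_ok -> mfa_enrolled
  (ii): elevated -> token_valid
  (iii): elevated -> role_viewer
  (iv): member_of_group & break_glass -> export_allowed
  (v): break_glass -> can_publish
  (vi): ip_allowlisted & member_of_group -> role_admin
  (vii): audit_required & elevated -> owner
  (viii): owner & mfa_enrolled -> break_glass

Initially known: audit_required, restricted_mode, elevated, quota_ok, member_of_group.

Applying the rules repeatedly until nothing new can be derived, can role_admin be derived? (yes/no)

no

[1] (i) [member_of_group & quota_ok -> mfa_enrolled]; (ii) [elevated -> token_valid]; (iii) [elevated -> role_viewer]; (vii) [audit_required & elevated -> owner]. ⇒ new: mfa_enrolled, token_valid, role_viewer, owner.
[2] (viii) [owner & mfa_enrolled -> break_glass]. ⇒ new: break_glass.
[3] (iv) [member_of_group & break_glass -> export_allowed]; (v) [break_glass -> can_publish]. ⇒ new: export_allowed, can_publish.
Fixed point reached. role_admin is concluded only by (vi); (vi) needs ip_allowlisted (never derived).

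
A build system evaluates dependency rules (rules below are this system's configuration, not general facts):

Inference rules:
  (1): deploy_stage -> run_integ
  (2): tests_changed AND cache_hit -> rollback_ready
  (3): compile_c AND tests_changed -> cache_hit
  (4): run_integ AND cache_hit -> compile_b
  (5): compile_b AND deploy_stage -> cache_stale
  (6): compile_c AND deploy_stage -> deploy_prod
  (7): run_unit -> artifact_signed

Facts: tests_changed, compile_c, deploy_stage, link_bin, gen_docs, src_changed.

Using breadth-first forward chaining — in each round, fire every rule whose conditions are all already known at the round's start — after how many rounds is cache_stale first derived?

3

Round 1 — (1), (3), (6), derive run_integ, cache_hit, deploy_prod.
Round 2 — (2), (4), derive rollback_ready, compile_b.
Round 3 — (5), derive cache_stale.
cache_stale first appears in round 3.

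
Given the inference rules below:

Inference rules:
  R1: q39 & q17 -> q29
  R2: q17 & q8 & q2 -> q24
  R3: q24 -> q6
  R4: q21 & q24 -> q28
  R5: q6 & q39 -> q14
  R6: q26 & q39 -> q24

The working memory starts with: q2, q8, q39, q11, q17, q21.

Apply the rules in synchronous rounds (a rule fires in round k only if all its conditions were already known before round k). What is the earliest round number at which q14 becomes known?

Round 1 — R1, R2, derive q29, q24.
Round 2 — R3, R4, derive q6, q28.
Round 3 — R5, derive q14.
q14 first appears in round 3.

3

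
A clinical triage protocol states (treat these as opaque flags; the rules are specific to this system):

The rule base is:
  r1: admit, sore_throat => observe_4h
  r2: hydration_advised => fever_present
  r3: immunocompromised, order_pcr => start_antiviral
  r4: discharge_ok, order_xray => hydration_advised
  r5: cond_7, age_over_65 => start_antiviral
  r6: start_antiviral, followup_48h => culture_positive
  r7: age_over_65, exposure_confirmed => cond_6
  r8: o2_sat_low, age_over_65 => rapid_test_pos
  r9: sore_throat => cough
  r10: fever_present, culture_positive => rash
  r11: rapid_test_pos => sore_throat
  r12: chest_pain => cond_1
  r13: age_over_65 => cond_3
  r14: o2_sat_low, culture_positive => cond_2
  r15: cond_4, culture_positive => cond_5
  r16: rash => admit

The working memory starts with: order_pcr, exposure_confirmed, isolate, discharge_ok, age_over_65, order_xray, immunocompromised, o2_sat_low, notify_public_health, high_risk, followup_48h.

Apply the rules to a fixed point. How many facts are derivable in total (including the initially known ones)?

Round 1 fires r3, r4, r7, r8, r13, giving start_antiviral, hydration_advised, cond_6, rapid_test_pos, cond_3.
Round 2 fires r2, r6, r11, giving fever_present, culture_positive, sore_throat.
Round 3 fires r9, r10, r14, giving cough, rash, cond_2.
Round 4 fires r16, giving admit.
Round 5 fires r1, giving observe_4h.
Closure: {admit, age_over_65, cond_2, cond_3, cond_6, cough, culture_positive, discharge_ok, exposure_confirmed, fever_present, followup_48h, high_risk, hydration_advised, immunocompromised, isolate, notify_public_health, o2_sat_low, observe_4h, order_pcr, order_xray, rapid_test_pos, rash, sore_throat, start_antiviral} — 24 facts.

24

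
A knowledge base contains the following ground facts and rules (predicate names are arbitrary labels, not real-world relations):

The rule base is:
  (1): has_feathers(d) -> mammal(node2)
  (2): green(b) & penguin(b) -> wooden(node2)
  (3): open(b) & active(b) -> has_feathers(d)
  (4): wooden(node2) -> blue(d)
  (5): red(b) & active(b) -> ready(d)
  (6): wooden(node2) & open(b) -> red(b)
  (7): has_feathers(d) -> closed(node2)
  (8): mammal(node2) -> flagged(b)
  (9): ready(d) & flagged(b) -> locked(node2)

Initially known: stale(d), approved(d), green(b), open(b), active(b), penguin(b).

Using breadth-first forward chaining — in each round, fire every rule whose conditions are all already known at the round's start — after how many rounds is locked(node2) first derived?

Round 1 fires (2), (3), giving wooden(node2), has_feathers(d).
Round 2 fires (1), (4), (6), (7), giving mammal(node2), blue(d), red(b), closed(node2).
Round 3 fires (5), (8), giving ready(d), flagged(b).
Round 4 fires (9), giving locked(node2).
locked(node2) first appears in round 4.

4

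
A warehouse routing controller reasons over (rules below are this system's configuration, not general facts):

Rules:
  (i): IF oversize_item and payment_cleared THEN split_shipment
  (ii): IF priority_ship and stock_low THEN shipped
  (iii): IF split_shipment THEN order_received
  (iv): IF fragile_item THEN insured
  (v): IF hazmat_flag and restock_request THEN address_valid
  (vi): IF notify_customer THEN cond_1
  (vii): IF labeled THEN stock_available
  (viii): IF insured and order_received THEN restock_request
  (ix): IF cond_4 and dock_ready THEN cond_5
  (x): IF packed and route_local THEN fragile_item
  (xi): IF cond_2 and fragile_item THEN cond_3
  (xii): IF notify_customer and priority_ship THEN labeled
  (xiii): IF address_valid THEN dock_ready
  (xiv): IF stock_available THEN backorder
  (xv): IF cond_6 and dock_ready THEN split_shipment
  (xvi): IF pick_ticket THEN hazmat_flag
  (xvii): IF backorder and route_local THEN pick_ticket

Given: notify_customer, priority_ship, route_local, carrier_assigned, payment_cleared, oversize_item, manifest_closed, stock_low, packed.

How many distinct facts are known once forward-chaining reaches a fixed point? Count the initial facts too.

23

Round 1 — (i), (ii), (vi), (x), (xii), derive split_shipment, shipped, cond_1, fragile_item, labeled.
Round 2 — (iii), (iv), (vii), derive order_received, insured, stock_available.
Round 3 — (viii), (xiv), derive restock_request, backorder.
Round 4 — (xvii), derive pick_ticket.
Round 5 — (xvi), derive hazmat_flag.
Round 6 — (v), derive address_valid.
Round 7 — (xiii), derive dock_ready.
Closure: {address_valid, backorder, carrier_assigned, cond_1, dock_ready, fragile_item, hazmat_flag, insured, labeled, manifest_closed, notify_customer, order_received, oversize_item, packed, payment_cleared, pick_ticket, priority_ship, restock_request, route_local, shipped, split_shipment, stock_available, stock_low} — 23 facts.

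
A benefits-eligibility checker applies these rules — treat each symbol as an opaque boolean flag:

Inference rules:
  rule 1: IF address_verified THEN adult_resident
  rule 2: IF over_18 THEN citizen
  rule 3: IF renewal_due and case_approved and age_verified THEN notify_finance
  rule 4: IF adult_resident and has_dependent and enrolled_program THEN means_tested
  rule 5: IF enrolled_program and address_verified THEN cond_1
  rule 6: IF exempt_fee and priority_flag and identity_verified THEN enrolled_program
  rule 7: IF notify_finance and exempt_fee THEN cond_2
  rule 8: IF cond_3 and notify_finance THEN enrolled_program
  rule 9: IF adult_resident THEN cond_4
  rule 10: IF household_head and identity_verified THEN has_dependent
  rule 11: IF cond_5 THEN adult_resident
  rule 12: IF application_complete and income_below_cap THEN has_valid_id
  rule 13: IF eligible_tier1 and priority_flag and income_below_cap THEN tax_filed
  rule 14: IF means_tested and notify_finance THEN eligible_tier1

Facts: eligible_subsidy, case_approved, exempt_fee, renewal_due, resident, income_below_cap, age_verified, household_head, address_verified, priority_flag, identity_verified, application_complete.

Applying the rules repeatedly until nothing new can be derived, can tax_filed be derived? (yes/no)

[1] rule 1 [IF address_verified THEN adult_resident]; rule 3 [IF renewal_due and case_approved and age_verified THEN notify_finance]; rule 6 [IF exempt_fee and priority_flag and identity_verified THEN enrolled_program]; rule 10 [IF household_head and identity_verified THEN has_dependent]; rule 12 [IF application_complete and income_below_cap THEN has_valid_id]. ⇒ new: adult_resident, notify_finance, enrolled_program, has_dependent, has_valid_id.
[2] rule 4 [IF adult_resident and has_dependent and enrolled_program THEN means_tested]; rule 5 [IF enrolled_program and address_verified THEN cond_1]; rule 7 [IF notify_finance and exempt_fee THEN cond_2]; rule 9 [IF adult_resident THEN cond_4]. ⇒ new: means_tested, cond_1, cond_2, cond_4.
[3] rule 14 [IF means_tested and notify_finance THEN eligible_tier1]. ⇒ new: eligible_tier1.
[4] rule 13 [IF eligible_tier1 and priority_flag and income_below_cap THEN tax_filed]. ⇒ new: tax_filed.
tax_filed appears in round 4, so it is derivable.

yes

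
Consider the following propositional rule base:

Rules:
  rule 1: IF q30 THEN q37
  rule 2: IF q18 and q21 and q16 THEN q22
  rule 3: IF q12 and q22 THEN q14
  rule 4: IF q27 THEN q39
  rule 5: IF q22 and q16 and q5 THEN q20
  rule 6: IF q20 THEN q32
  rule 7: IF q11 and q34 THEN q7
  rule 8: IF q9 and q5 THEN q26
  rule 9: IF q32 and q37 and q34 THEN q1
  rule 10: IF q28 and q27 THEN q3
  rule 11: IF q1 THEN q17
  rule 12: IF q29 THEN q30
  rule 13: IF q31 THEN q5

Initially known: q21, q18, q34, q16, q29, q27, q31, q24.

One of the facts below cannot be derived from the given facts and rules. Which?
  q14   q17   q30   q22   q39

q14

Round 1 fires rule 2, rule 4, rule 12, rule 13, giving q22, q39, q30, q5.
Round 2 fires rule 1, rule 5, giving q37, q20.
Round 3 fires rule 6, giving q32.
Round 4 fires rule 9, giving q1.
Round 5 fires rule 11, giving q17.
Derived: q22 (round 1), q30 (round 1), q17 (round 5), q39 (round 1). q14 never appears in any round.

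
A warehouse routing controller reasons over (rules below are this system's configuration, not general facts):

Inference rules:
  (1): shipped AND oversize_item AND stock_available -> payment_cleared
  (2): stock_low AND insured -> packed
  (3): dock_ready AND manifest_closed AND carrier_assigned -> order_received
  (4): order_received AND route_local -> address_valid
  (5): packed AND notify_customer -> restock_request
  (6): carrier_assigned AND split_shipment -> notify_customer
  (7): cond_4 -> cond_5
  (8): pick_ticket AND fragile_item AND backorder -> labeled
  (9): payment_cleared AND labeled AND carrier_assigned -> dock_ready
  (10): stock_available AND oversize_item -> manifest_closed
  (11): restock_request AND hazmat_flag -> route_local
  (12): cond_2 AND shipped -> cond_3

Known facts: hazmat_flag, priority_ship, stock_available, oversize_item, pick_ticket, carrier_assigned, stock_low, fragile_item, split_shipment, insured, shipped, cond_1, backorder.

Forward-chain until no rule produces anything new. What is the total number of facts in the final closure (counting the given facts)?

Round 1: (1) [shipped AND oversize_item AND stock_available -> payment_cleared]; (2) [stock_low AND insured -> packed]; (6) [carrier_assigned AND split_shipment -> notify_customer]; (8) [pick_ticket AND fragile_item AND backorder -> labeled]; (10) [stock_available AND oversize_item -> manifest_closed]. Adds payment_cleared, packed, notify_customer, labeled, manifest_closed.
Round 2: (5) [packed AND notify_customer -> restock_request]; (9) [payment_cleared AND labeled AND carrier_assigned -> dock_ready]. Adds restock_request, dock_ready.
Round 3: (3) [dock_ready AND manifest_closed AND carrier_assigned -> order_received]; (11) [restock_request AND hazmat_flag -> route_local]. Adds order_received, route_local.
Round 4: (4) [order_received AND route_local -> address_valid]. Adds address_valid.
Closure: {address_valid, backorder, carrier_assigned, cond_1, dock_ready, fragile_item, hazmat_flag, insured, labeled, manifest_closed, notify_customer, order_received, oversize_item, packed, payment_cleared, pick_ticket, priority_ship, restock_request, route_local, shipped, split_shipment, stock_available, stock_low} — 23 facts.

23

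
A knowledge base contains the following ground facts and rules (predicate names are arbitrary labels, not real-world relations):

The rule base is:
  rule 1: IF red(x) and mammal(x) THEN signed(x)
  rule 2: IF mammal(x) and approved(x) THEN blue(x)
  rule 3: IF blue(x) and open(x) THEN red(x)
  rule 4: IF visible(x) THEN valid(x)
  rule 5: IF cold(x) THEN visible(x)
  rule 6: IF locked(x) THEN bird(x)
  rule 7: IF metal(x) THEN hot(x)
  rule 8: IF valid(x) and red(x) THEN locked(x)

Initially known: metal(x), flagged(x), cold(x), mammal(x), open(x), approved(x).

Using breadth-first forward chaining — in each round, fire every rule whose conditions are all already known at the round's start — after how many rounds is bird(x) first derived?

4

[1] rule 2 [IF mammal(x) and approved(x) THEN blue(x)]; rule 5 [IF cold(x) THEN visible(x)]; rule 7 [IF metal(x) THEN hot(x)]. ⇒ new: blue(x), visible(x), hot(x).
[2] rule 3 [IF blue(x) and open(x) THEN red(x)]; rule 4 [IF visible(x) THEN valid(x)]. ⇒ new: red(x), valid(x).
[3] rule 1 [IF red(x) and mammal(x) THEN signed(x)]; rule 8 [IF valid(x) and red(x) THEN locked(x)]. ⇒ new: signed(x), locked(x).
[4] rule 6 [IF locked(x) THEN bird(x)]. ⇒ new: bird(x).
bird(x) first appears in round 4.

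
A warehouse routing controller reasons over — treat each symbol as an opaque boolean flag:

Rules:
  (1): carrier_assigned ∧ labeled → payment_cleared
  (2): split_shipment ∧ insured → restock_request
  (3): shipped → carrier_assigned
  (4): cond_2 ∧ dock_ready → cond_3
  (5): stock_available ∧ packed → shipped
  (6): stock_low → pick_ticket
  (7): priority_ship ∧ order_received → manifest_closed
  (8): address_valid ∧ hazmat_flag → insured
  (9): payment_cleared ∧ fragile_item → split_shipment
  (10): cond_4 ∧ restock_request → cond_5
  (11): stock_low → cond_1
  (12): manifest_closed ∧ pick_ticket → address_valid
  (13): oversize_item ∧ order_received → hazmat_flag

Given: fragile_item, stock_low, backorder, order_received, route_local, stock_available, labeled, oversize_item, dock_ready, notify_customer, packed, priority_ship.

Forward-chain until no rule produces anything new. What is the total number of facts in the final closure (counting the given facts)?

23

Round 1 fires (5), (6), (7), (11), (13), giving shipped, pick_ticket, manifest_closed, cond_1, hazmat_flag.
Round 2 fires (3), (12), giving carrier_assigned, address_valid.
Round 3 fires (1), (8), giving payment_cleared, insured.
Round 4 fires (9), giving split_shipment.
Round 5 fires (2), giving restock_request.
Closure: {address_valid, backorder, carrier_assigned, cond_1, dock_ready, fragile_item, hazmat_flag, insured, labeled, manifest_closed, notify_customer, order_received, oversize_item, packed, payment_cleared, pick_ticket, priority_ship, restock_request, route_local, shipped, split_shipment, stock_available, stock_low} — 23 facts.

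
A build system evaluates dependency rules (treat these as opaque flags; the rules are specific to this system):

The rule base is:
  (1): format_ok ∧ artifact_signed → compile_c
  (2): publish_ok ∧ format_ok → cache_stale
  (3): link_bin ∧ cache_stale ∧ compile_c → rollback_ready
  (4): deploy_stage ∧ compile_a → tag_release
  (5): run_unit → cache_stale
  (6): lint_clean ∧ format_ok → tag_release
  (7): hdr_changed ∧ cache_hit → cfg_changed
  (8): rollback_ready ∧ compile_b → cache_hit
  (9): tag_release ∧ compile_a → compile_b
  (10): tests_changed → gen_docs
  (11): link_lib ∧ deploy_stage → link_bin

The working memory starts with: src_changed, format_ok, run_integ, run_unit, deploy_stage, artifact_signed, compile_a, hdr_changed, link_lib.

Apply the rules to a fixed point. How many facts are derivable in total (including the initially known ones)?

17

Round 1 — (1), (4), (5), (11), derive compile_c, tag_release, cache_stale, link_bin.
Round 2 — (3), (9), derive rollback_ready, compile_b.
Round 3 — (8), derive cache_hit.
Round 4 — (7), derive cfg_changed.
Closure: {artifact_signed, cache_hit, cache_stale, cfg_changed, compile_a, compile_b, compile_c, deploy_stage, format_ok, hdr_changed, link_bin, link_lib, rollback_ready, run_integ, run_unit, src_changed, tag_release} — 17 facts.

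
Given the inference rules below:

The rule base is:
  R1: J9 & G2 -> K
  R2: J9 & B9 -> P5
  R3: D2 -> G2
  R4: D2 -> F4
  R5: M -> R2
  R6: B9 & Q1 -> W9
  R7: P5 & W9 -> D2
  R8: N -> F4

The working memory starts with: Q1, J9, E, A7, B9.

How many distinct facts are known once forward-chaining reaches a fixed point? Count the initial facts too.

11

Round 1: R2 [J9 & B9 -> P5]; R6 [B9 & Q1 -> W9]. New: P5, W9.
Round 2: R7 [P5 & W9 -> D2]. New: D2.
Round 3: R3 [D2 -> G2]; R4 [D2 -> F4]. New: G2, F4.
Round 4: R1 [J9 & G2 -> K]. New: K.
Closure: {A7, B9, D2, E, F4, G2, J9, K, P5, Q1, W9} — 11 facts.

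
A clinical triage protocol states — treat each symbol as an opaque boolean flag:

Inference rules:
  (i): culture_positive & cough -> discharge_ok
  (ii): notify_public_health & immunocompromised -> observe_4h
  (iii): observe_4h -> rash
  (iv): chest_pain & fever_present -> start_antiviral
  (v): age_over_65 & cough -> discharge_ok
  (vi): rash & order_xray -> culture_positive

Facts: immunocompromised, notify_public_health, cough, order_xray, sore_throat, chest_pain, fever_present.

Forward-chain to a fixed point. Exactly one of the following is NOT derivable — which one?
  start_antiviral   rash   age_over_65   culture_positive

age_over_65

Round 1 — (ii), (iv), derive observe_4h, start_antiviral.
Round 2 — (iii), derive rash.
Round 3 — (vi), derive culture_positive.
Round 4 — (i), derive discharge_ok.
Derived: rash (round 2), culture_positive (round 3), start_antiviral (round 1). age_over_65 never appears in any round.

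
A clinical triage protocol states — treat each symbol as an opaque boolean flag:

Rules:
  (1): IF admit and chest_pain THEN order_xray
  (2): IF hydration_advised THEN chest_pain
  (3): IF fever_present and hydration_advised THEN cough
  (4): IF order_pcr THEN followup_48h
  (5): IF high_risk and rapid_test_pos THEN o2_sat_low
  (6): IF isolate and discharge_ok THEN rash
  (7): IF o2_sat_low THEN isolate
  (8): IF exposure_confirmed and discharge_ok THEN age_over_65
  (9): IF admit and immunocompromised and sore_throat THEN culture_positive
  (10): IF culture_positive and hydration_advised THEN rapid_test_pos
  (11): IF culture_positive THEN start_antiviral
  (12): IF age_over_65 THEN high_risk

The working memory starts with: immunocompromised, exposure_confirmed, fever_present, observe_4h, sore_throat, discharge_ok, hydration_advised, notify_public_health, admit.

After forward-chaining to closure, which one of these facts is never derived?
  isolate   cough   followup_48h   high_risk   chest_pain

Round 1: (2) [IF hydration_advised THEN chest_pain]; (3) [IF fever_present and hydration_advised THEN cough]; (8) [IF exposure_confirmed and discharge_ok THEN age_over_65]; (9) [IF admit and immunocompromised and sore_throat THEN culture_positive]. New: chest_pain, cough, age_over_65, culture_positive.
Round 2: (1) [IF admit and chest_pain THEN order_xray]; (10) [IF culture_positive and hydration_advised THEN rapid_test_pos]; (11) [IF culture_positive THEN start_antiviral]; (12) [IF age_over_65 THEN high_risk]. New: order_xray, rapid_test_pos, start_antiviral, high_risk.
Round 3: (5) [IF high_risk and rapid_test_pos THEN o2_sat_low]. New: o2_sat_low.
Round 4: (7) [IF o2_sat_low THEN isolate]. New: isolate.
Round 5: (6) [IF isolate and discharge_ok THEN rash]. New: rash.
Derived: isolate (round 4), high_risk (round 2), cough (round 1), chest_pain (round 1). followup_48h never appears in any round.

followup_48h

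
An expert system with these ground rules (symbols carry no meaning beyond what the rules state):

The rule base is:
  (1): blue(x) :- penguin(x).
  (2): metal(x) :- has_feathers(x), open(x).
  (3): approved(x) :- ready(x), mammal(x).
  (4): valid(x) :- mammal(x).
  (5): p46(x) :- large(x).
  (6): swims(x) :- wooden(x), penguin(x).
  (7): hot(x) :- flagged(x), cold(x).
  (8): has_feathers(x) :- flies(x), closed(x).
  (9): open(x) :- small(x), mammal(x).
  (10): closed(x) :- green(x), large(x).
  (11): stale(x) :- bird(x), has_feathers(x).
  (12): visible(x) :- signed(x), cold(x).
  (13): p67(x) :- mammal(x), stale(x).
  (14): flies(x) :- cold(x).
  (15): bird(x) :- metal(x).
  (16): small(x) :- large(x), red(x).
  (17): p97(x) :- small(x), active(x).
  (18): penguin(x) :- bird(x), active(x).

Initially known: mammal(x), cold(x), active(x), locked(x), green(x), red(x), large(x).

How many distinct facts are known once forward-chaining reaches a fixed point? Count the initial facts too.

Round 1: (4) [valid(x) :- mammal(x).]; (5) [p46(x) :- large(x).]; (10) [closed(x) :- green(x), large(x).]; (14) [flies(x) :- cold(x).]; (16) [small(x) :- large(x), red(x).]. Adds valid(x), p46(x), closed(x), flies(x), small(x).
Round 2: (8) [has_feathers(x) :- flies(x), closed(x).]; (9) [open(x) :- small(x), mammal(x).]; (17) [p97(x) :- small(x), active(x).]. Adds has_feathers(x), open(x), p97(x).
Round 3: (2) [metal(x) :- has_feathers(x), open(x).]. Adds metal(x).
Round 4: (15) [bird(x) :- metal(x).]. Adds bird(x).
Round 5: (11) [stale(x) :- bird(x), has_feathers(x).]; (18) [penguin(x) :- bird(x), active(x).]. Adds stale(x), penguin(x).
Round 6: (1) [blue(x) :- penguin(x).]; (13) [p67(x) :- mammal(x), stale(x).]. Adds blue(x), p67(x).
Closure: {active(x), bird(x), blue(x), closed(x), cold(x), flies(x), green(x), has_feathers(x), large(x), locked(x), mammal(x), metal(x), open(x), p46(x), p67(x), p97(x), penguin(x), red(x), small(x), stale(x), valid(x)} — 21 facts.

21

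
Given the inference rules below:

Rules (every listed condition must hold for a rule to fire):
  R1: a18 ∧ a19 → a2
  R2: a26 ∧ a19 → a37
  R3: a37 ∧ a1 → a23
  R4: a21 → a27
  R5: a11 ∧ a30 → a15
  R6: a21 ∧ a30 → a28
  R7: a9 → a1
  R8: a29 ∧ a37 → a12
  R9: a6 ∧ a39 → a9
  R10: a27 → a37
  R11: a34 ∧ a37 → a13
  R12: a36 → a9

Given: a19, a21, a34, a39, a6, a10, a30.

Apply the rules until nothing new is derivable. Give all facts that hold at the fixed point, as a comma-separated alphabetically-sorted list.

Round 1 fires R4, R6, R9, giving a27, a28, a9.
Round 2 fires R7, R10, giving a1, a37.
Round 3 fires R3, R11, giving a23, a13.

a1, a10, a13, a19, a21, a23, a27, a28, a30, a34, a37, a39, a6, a9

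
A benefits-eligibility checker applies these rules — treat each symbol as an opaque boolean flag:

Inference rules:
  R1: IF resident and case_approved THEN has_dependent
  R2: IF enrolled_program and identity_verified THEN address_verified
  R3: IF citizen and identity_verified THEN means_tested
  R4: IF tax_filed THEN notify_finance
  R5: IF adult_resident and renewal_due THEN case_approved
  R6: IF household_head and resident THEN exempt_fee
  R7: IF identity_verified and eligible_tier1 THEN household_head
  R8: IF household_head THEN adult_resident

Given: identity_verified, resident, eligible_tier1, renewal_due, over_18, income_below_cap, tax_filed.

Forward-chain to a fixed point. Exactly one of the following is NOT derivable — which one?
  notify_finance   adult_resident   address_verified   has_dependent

Round 1 — R4, R7, derive notify_finance, household_head.
Round 2 — R6, R8, derive exempt_fee, adult_resident.
Round 3 — R5, derive case_approved.
Round 4 — R1, derive has_dependent.
Derived: has_dependent (round 4), notify_finance (round 1), adult_resident (round 2). address_verified never appears in any round.

address_verified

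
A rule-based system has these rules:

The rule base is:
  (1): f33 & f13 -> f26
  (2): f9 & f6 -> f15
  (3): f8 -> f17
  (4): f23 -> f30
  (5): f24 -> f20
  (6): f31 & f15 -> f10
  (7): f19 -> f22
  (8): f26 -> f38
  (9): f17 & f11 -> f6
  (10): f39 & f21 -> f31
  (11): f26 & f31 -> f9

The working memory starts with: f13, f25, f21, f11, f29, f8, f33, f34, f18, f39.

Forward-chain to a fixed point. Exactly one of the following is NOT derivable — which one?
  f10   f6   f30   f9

Round 1: (1) [f33 & f13 -> f26]; (3) [f8 -> f17]; (10) [f39 & f21 -> f31]. Adds f26, f17, f31.
Round 2: (8) [f26 -> f38]; (9) [f17 & f11 -> f6]; (11) [f26 & f31 -> f9]. Adds f38, f6, f9.
Round 3: (2) [f9 & f6 -> f15]. Adds f15.
Round 4: (6) [f31 & f15 -> f10]. Adds f10.
Derived: f9 (round 2), f10 (round 4), f6 (round 2). f30 never appears in any round.

f30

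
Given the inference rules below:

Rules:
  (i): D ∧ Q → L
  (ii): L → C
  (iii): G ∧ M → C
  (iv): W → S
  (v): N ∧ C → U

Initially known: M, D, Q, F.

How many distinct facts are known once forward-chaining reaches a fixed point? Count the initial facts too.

6

Round 1 — (i), derive L.
Round 2 — (ii), derive C.
Closure: {C, D, F, L, M, Q} — 6 facts.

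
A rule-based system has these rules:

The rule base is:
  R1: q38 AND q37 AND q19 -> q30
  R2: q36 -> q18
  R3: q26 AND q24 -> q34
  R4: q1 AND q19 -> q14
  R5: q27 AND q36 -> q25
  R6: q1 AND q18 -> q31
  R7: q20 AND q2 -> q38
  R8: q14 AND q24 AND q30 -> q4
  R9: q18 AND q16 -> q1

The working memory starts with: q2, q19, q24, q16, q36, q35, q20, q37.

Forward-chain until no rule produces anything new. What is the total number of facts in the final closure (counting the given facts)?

Round 1 fires R2, R7, giving q18, q38.
Round 2 fires R1, R9, giving q30, q1.
Round 3 fires R4, R6, giving q14, q31.
Round 4 fires R8, giving q4.
Closure: {q1, q14, q16, q18, q19, q2, q20, q24, q30, q31, q35, q36, q37, q38, q4} — 15 facts.

15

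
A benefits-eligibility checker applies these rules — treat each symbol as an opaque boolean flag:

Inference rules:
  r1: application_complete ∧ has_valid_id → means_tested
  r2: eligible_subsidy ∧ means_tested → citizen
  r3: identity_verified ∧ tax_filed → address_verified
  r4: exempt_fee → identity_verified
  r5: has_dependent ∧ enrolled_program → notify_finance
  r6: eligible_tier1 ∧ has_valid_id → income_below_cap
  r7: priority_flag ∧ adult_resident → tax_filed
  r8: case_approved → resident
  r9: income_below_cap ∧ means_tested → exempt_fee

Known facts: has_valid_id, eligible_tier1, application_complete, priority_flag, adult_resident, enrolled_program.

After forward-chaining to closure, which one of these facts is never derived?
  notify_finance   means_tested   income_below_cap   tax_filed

Round 1: r1 [application_complete ∧ has_valid_id → means_tested]; r6 [eligible_tier1 ∧ has_valid_id → income_below_cap]; r7 [priority_flag ∧ adult_resident → tax_filed]. Adds means_tested, income_below_cap, tax_filed.
Round 2: r9 [income_below_cap ∧ means_tested → exempt_fee]. Adds exempt_fee.
Round 3: r4 [exempt_fee → identity_verified]. Adds identity_verified.
Round 4: r3 [identity_verified ∧ tax_filed → address_verified]. Adds address_verified.
Derived: means_tested (round 1), income_below_cap (round 1), tax_filed (round 1). notify_finance never appears in any round.

notify_finance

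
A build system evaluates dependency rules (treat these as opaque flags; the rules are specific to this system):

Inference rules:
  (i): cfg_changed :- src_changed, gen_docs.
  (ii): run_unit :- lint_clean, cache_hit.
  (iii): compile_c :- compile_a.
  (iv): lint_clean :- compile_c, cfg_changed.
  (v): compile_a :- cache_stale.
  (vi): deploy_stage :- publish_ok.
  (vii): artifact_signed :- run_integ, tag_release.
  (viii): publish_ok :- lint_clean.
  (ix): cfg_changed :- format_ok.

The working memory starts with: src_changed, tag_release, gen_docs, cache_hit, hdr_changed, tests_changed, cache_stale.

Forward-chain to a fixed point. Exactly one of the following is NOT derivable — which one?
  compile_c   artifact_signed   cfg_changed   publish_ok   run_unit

[1] (i) [cfg_changed :- src_changed, gen_docs.]; (v) [compile_a :- cache_stale.]. ⇒ new: cfg_changed, compile_a.
[2] (iii) [compile_c :- compile_a.]. ⇒ new: compile_c.
[3] (iv) [lint_clean :- compile_c, cfg_changed.]. ⇒ new: lint_clean.
[4] (ii) [run_unit :- lint_clean, cache_hit.]; (viii) [publish_ok :- lint_clean.]. ⇒ new: run_unit, publish_ok.
[5] (vi) [deploy_stage :- publish_ok.]. ⇒ new: deploy_stage.
Derived: compile_c (round 2), run_unit (round 4), cfg_changed (round 1), publish_ok (round 4). artifact_signed never appears in any round.

artifact_signed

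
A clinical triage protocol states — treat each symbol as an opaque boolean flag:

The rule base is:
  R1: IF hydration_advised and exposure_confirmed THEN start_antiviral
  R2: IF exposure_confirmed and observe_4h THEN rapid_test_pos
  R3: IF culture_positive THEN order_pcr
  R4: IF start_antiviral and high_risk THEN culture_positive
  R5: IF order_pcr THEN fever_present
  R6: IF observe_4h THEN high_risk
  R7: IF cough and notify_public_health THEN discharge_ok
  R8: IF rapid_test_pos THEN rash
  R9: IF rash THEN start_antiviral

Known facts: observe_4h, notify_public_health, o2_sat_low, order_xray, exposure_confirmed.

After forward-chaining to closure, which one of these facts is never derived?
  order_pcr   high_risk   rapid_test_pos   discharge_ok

Round 1: R2 [IF exposure_confirmed and observe_4h THEN rapid_test_pos]; R6 [IF observe_4h THEN high_risk]. Adds rapid_test_pos, high_risk.
Round 2: R8 [IF rapid_test_pos THEN rash]. Adds rash.
Round 3: R9 [IF rash THEN start_antiviral]. Adds start_antiviral.
Round 4: R4 [IF start_antiviral and high_risk THEN culture_positive]. Adds culture_positive.
Round 5: R3 [IF culture_positive THEN order_pcr]. Adds order_pcr.
Round 6: R5 [IF order_pcr THEN fever_present]. Adds fever_present.
Derived: rapid_test_pos (round 1), order_pcr (round 5), high_risk (round 1). discharge_ok never appears in any round.

discharge_ok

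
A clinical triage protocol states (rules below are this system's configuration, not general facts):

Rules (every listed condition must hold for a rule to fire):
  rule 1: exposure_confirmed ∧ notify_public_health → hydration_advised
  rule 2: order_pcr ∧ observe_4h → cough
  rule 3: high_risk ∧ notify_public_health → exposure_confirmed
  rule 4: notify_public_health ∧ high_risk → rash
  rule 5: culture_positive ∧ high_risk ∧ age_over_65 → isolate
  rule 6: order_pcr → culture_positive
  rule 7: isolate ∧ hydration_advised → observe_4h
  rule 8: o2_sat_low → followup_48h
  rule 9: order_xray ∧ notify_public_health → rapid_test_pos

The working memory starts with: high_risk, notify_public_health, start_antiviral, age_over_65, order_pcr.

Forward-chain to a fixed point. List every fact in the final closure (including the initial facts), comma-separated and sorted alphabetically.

Round 1: rule 3 [high_risk ∧ notify_public_health → exposure_confirmed]; rule 4 [notify_public_health ∧ high_risk → rash]; rule 6 [order_pcr → culture_positive]. Adds exposure_confirmed, rash, culture_positive.
Round 2: rule 1 [exposure_confirmed ∧ notify_public_health → hydration_advised]; rule 5 [culture_positive ∧ high_risk ∧ age_over_65 → isolate]. Adds hydration_advised, isolate.
Round 3: rule 7 [isolate ∧ hydration_advised → observe_4h]. Adds observe_4h.
Round 4: rule 2 [order_pcr ∧ observe_4h → cough]. Adds cough.

age_over_65, cough, culture_positive, exposure_confirmed, high_risk, hydration_advised, isolate, notify_public_health, observe_4h, order_pcr, rash, start_antiviral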